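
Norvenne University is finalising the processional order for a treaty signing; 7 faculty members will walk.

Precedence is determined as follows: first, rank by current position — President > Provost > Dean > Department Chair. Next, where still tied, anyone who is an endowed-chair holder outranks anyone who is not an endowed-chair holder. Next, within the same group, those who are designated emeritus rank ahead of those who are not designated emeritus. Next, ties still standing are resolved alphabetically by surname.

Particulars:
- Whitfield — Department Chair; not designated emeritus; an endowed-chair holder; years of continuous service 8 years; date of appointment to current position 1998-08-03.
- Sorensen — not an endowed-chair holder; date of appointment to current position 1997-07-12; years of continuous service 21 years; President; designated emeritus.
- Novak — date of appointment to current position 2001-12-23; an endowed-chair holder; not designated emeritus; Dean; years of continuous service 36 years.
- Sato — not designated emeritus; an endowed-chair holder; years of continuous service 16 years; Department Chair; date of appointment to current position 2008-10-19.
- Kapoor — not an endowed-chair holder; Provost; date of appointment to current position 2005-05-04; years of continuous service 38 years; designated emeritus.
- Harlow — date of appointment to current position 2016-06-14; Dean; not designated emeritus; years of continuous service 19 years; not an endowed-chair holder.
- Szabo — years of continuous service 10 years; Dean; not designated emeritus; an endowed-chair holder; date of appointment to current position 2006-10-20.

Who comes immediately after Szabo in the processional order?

Harlow

By current position: Sorensen (President); then Kapoor (Provost); then Novak, Szabo and Harlow (Dean); then Sato and Whitfield (Department Chair).
Among Novak, Szabo and Harlow, an endowed-chair holder before not an endowed-chair holder: Novak and Szabo (an endowed-chair holder) before Harlow (not an endowed-chair holder).
Novak and Szabo are each not designated emeritus, so the next rule applies.
Among Novak and Szabo, alphabetically by surname: Novak before Szabo.
Sato and Whitfield are each an endowed-chair holder, so the next rule applies.
Sato and Whitfield are each not designated emeritus, so the next rule applies.
Among Sato and Whitfield, alphabetically by surname: Sato before Whitfield.
Order: Sorensen, Kapoor, Novak, Szabo, Harlow, Sato, Whitfield.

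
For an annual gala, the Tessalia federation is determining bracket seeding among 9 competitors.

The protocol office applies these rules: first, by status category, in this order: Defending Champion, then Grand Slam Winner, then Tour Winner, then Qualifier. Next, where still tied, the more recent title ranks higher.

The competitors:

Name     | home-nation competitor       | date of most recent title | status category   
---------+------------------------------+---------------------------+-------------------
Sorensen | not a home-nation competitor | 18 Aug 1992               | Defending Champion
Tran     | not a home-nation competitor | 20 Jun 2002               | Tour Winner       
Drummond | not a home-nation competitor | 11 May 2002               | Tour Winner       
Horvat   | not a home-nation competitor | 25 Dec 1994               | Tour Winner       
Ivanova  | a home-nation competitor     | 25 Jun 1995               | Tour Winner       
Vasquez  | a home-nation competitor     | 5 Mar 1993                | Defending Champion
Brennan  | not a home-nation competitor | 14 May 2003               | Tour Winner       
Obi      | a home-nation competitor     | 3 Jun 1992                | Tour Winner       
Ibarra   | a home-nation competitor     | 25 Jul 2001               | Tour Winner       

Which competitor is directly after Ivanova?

By status category: Vasquez and Sorensen (Defending Champion); then Brennan, Tran, Drummond, Ibarra, Ivanova, Horvat and Obi (Tour Winner).
Among Vasquez and Sorensen, by date of most recent title (later first): Vasquez (5 Mar 1993) before Sorensen (18 Aug 1992).
Among Brennan, Tran, Drummond, Ibarra, Ivanova, Horvat and Obi, by date of most recent title (later first): Brennan (14 May 2003) before Tran (20 Jun 2002) before Drummond (11 May 2002) before Ibarra (25 Jul 2001) before Ivanova (25 Jun 1995) before Horvat (25 Dec 1994) before Obi (3 Jun 1992).
Order: Vasquez, Sorensen, Brennan, Tran, Drummond, Ibarra, Ivanova, Horvat, Obi.

Horvat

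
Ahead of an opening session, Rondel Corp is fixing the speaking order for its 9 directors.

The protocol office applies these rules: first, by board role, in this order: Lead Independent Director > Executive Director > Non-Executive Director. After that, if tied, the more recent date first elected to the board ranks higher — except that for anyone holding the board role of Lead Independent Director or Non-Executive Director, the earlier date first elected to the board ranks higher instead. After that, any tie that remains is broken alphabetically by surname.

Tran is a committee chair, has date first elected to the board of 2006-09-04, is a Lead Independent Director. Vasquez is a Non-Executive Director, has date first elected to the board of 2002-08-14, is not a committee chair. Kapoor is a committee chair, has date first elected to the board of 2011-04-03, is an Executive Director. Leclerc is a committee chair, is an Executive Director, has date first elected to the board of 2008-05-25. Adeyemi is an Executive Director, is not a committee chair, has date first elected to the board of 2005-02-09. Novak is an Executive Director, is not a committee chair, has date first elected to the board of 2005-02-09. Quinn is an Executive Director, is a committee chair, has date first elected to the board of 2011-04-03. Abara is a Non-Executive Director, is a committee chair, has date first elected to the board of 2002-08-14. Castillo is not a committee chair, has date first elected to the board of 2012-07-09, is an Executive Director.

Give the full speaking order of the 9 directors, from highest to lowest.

Tran, Castillo, Kapoor, Quinn, Leclerc, Adeyemi, Novak, Abara, Vasquez

By board role: Tran (Lead Independent Director); then Castillo, Kapoor, Quinn, Leclerc, Adeyemi and Novak (Executive Director); then Abara and Vasquez (Non-Executive Director).
Among Castillo, Kapoor, Quinn, Leclerc, Adeyemi and Novak, by date first elected to the board (later first): Castillo (2012-07-09) before Kapoor and Quinn (2011-04-03) before Leclerc (2008-05-25) before Adeyemi and Novak (2005-02-09).
Among Kapoor and Quinn, alphabetically by surname: Kapoor before Quinn.
Among Adeyemi and Novak, alphabetically by surname: Adeyemi before Novak.
Abara and Vasquez both have date first elected to the board 2002-08-14, so the next rule applies.
Among Abara and Vasquez, alphabetically by surname: Abara before Vasquez.
Full order: Tran, Castillo, Kapoor, Quinn, Leclerc, Adeyemi, Novak, Abara, Vasquez.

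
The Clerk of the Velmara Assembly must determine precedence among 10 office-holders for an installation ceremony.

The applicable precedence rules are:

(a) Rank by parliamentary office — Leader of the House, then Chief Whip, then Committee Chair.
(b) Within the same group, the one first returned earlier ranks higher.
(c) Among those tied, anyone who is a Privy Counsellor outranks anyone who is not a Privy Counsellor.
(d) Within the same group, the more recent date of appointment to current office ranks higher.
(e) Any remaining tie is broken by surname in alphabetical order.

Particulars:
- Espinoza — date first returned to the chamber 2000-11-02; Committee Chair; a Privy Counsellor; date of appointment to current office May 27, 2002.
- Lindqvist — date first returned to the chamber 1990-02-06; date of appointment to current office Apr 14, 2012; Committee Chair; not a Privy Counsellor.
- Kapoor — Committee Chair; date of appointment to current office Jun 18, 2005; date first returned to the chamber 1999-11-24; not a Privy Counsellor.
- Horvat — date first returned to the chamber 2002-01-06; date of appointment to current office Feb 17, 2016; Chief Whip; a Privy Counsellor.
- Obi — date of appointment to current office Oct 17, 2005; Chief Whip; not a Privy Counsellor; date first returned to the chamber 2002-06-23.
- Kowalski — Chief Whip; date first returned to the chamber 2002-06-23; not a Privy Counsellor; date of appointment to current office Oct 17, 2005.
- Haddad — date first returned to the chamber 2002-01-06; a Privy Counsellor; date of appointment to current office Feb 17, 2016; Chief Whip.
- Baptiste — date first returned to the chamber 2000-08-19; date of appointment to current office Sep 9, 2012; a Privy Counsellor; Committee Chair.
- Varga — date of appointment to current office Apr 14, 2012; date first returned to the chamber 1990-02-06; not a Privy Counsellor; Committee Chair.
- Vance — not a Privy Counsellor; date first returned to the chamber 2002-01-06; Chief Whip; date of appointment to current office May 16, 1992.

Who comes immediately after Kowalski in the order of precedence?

By parliamentary office: Haddad, Horvat, Vance, Kowalski and Obi (Chief Whip); then Lindqvist, Varga, Kapoor, Baptiste and Espinoza (Committee Chair).
Among Haddad, Horvat, Vance, Kowalski and Obi, by date first returned to the chamber (earlier first): Haddad, Horvat and Vance (2002-01-06) before Kowalski and Obi (2002-06-23).
Among Haddad, Horvat and Vance, a Privy Counsellor before not a Privy Counsellor: Haddad and Horvat (a Privy Counsellor) before Vance (not a Privy Counsellor).
Haddad and Horvat both have date of appointment to current office Feb 17, 2016, so the next rule applies.
Among Haddad and Horvat, alphabetically by surname: Haddad before Horvat.
Kowalski and Obi are each not a Privy Counsellor, so the next rule applies.
Kowalski and Obi both have date of appointment to current office Oct 17, 2005, so the next rule applies.
Among Kowalski and Obi, alphabetically by surname: Kowalski before Obi.
Among Lindqvist, Varga, Kapoor, Baptiste and Espinoza, by date first returned to the chamber (earlier first): Lindqvist and Varga (1990-02-06) before Kapoor (1999-11-24) before Baptiste (2000-08-19) before Espinoza (2000-11-02).
Lindqvist and Varga are each not a Privy Counsellor, so the next rule applies.
Lindqvist and Varga both have date of appointment to current office Apr 14, 2012, so the next rule applies.
Among Lindqvist and Varga, alphabetically by surname: Lindqvist before Varga.
Order: Haddad, Horvat, Vance, Kowalski, Obi, Lindqvist, Varga, Kapoor, Baptiste, Espinoza.

Obi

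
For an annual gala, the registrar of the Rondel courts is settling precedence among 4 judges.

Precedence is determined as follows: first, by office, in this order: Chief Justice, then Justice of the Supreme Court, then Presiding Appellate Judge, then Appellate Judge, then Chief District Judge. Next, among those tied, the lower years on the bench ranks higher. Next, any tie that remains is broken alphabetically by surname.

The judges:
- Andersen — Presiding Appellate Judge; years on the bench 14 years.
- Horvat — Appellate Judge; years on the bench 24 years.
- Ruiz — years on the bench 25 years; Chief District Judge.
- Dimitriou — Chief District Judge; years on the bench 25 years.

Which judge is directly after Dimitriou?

Ruiz

By office: Andersen (Presiding Appellate Judge); then Horvat (Appellate Judge); then Dimitriou and Ruiz (Chief District Judge).
Dimitriou and Ruiz both have years on the bench 25 years, so the next rule applies.
Among Dimitriou and Ruiz, alphabetically by surname: Dimitriou before Ruiz.
Order: Andersen, Horvat, Dimitriou, Ruiz.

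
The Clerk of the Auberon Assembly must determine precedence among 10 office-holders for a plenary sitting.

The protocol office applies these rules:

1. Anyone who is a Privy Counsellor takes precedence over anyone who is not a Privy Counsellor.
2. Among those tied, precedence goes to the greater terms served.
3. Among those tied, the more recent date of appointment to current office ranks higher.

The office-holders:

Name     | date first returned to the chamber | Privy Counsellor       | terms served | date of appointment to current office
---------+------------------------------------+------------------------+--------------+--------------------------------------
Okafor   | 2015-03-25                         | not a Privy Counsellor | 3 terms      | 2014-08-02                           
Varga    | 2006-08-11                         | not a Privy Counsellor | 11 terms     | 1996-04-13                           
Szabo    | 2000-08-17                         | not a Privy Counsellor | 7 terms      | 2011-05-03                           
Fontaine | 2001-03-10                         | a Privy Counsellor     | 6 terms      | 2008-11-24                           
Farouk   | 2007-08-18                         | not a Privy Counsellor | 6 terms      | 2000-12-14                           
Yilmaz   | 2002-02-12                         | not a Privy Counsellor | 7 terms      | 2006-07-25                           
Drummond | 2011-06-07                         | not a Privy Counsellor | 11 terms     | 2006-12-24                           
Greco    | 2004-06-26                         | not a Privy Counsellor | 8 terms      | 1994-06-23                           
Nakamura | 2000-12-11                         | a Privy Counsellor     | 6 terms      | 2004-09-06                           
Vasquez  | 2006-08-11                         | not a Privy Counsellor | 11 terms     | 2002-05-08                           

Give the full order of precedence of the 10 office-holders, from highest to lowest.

Fontaine, Nakamura, Drummond, Vasquez, Varga, Greco, Szabo, Yilmaz, Farouk, Okafor

By the first rule: Fontaine and Nakamura (both a Privy Counsellor); then Drummond, Vasquez, Varga, Greco, Szabo, Yilmaz, Farouk and Okafor (each not a Privy Counsellor).
Fontaine and Nakamura both have terms served 6 terms, so the next rule applies.
Among Fontaine and Nakamura, by date of appointment to current office (later first): Fontaine (2008-11-24) before Nakamura (2004-09-06).
Among Drummond, Vasquez, Varga, Greco, Szabo, Yilmaz, Farouk and Okafor, by terms served (higher first): Drummond, Vasquez and Varga (11 terms) before Greco (8 terms) before Szabo and Yilmaz (7 terms) before Farouk (6 terms) before Okafor (3 terms).
Among Drummond, Vasquez and Varga, by date of appointment to current office (later first): Drummond (2006-12-24) before Vasquez (2002-05-08) before Varga (1996-04-13).
Among Szabo and Yilmaz, by date of appointment to current office (later first): Szabo (2011-05-03) before Yilmaz (2006-07-25).
Full order: Fontaine, Nakamura, Drummond, Vasquez, Varga, Greco, Szabo, Yilmaz, Farouk, Okafor.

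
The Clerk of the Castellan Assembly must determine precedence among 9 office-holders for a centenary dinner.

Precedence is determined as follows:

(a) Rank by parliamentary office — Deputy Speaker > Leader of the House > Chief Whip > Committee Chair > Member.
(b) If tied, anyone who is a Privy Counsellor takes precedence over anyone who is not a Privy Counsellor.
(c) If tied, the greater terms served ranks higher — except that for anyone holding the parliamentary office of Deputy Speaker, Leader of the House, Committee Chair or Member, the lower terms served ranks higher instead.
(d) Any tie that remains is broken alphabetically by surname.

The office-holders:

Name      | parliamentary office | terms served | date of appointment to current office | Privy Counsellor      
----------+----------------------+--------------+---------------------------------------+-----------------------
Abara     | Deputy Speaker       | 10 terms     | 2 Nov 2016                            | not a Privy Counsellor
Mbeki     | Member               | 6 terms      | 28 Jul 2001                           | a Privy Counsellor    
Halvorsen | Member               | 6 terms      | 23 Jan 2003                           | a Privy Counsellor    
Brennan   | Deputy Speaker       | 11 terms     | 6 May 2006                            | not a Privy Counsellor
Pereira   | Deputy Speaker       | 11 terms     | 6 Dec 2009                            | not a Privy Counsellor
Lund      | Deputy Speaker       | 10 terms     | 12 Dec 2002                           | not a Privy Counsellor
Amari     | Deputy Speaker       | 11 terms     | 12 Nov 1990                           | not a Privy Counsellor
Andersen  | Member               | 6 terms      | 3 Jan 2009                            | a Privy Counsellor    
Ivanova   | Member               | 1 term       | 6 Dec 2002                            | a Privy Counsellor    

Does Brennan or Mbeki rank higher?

Brennan

By parliamentary office: Abara, Lund, Amari, Brennan and Pereira (Deputy Speaker); then Ivanova, Andersen, Halvorsen and Mbeki (Member).
Abara, Lund, Amari, Brennan and Pereira are each not a Privy Counsellor, so the next rule applies.
Among Abara, Lund, Amari, Brennan and Pereira, by terms served (lower first) (reversed rule for this group): Abara and Lund (10 terms) before Amari, Brennan and Pereira (11 terms).
Among Abara and Lund, alphabetically by surname: Abara before Lund.
Among Amari, Brennan and Pereira, alphabetically by surname: Amari before Brennan before Pereira.
Ivanova, Andersen, Halvorsen and Mbeki are each a Privy Counsellor, so the next rule applies.
Among Ivanova, Andersen, Halvorsen and Mbeki, by terms served (lower first) (reversed rule for this group): Ivanova (1 term) before Andersen, Halvorsen and Mbeki (6 terms).
Among Andersen, Halvorsen and Mbeki, alphabetically by surname: Andersen before Halvorsen before Mbeki.
So Brennan takes precedence.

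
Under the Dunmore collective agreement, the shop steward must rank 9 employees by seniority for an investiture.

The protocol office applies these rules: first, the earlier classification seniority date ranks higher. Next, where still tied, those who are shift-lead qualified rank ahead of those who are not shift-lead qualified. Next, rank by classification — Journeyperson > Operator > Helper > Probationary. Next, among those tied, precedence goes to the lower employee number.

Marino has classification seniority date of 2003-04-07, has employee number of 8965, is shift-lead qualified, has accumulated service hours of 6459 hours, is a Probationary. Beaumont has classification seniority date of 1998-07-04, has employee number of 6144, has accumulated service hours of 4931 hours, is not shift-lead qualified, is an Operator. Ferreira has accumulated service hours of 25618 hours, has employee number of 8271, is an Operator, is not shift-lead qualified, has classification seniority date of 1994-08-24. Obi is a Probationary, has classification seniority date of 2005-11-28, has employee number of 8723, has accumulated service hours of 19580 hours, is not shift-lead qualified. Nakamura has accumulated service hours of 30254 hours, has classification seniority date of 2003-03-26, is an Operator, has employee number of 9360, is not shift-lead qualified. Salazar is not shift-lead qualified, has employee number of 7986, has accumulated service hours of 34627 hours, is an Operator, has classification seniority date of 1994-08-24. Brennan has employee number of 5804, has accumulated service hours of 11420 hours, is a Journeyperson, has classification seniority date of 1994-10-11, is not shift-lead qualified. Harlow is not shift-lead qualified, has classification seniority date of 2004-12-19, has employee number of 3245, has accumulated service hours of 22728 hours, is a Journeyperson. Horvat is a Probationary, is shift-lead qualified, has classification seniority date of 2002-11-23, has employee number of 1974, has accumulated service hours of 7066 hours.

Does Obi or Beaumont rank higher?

Beaumont

By classification seniority date (earlier first): Salazar and Ferreira (both 1994-08-24); then Brennan (1994-10-11); then Beaumont (1998-07-04); then Horvat (2002-11-23); then Nakamura (2003-03-26); then Marino (2003-04-07); then Harlow (2004-12-19); then Obi (2005-11-28).
Salazar and Ferreira are each not shift-lead qualified, so the next rule applies.
Salazar and Ferreira are each Operator, so the next rule applies.
Among Salazar and Ferreira, by employee number (lower first): Salazar (7986) before Ferreira (8271).
So Beaumont takes precedence.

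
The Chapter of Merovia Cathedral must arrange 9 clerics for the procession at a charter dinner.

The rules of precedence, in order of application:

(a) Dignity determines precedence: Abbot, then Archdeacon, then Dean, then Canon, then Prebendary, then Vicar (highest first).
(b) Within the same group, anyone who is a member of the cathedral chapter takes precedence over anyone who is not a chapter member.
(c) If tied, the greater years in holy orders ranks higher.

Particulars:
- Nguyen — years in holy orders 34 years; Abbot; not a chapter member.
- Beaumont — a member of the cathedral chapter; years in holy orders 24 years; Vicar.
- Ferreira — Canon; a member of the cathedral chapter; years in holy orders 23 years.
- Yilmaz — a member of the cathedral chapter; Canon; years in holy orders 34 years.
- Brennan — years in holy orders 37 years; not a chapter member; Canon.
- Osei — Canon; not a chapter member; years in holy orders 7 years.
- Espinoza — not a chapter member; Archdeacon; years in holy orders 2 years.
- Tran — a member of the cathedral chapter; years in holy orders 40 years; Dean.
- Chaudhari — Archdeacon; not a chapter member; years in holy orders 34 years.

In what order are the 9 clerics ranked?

By dignity: Nguyen (Abbot); then Chaudhari and Espinoza (Archdeacon); then Tran (Dean); then Yilmaz, Ferreira, Brennan and Osei (Canon); then Beaumont (Vicar).
Chaudhari and Espinoza are each not a chapter member, so the next rule applies.
Among Chaudhari and Espinoza, by years in holy orders (higher first): Chaudhari (34 years) before Espinoza (2 years).
Among Yilmaz, Ferreira, Brennan and Osei, a member of the cathedral chapter before not a chapter member: Yilmaz and Ferreira (a member of the cathedral chapter) before Brennan and Osei (not a chapter member).
Among Yilmaz and Ferreira, by years in holy orders (higher first): Yilmaz (34 years) before Ferreira (23 years).
Among Brennan and Osei, by years in holy orders (higher first): Brennan (37 years) before Osei (7 years).
Full order: Nguyen, Chaudhari, Espinoza, Tran, Yilmaz, Ferreira, Brennan, Osei, Beaumont.

Nguyen, Chaudhari, Espinoza, Tran, Yilmaz, Ferreira, Brennan, Osei, Beaumont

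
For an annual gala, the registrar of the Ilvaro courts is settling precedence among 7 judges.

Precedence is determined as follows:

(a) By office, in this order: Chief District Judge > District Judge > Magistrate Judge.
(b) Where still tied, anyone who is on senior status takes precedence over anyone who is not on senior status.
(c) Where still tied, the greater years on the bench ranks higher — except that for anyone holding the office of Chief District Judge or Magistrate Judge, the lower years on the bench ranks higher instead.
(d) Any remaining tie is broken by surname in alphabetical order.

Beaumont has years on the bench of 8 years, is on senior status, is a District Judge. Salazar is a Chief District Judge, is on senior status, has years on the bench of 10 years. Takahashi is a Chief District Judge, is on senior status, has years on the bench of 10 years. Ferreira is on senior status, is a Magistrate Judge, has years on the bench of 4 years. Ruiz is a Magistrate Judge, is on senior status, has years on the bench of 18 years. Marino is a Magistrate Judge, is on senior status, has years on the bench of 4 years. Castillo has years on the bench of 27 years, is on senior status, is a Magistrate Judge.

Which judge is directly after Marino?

By office: Salazar and Takahashi (Chief District Judge); then Beaumont (District Judge); then Ferreira, Marino, Ruiz and Castillo (Magistrate Judge).
Salazar and Takahashi are each on senior status, so the next rule applies.
Salazar and Takahashi both have years on the bench 10 years, so the next rule applies.
Among Salazar and Takahashi, alphabetically by surname: Salazar before Takahashi.
Ferreira, Marino, Ruiz and Castillo are each on senior status, so the next rule applies.
Among Ferreira, Marino, Ruiz and Castillo, by years on the bench (lower first) (reversed rule for this group): Ferreira and Marino (4 years) before Ruiz (18 years) before Castillo (27 years).
Among Ferreira and Marino, alphabetically by surname: Ferreira before Marino.
Order: Salazar, Takahashi, Beaumont, Ferreira, Marino, Ruiz, Castillo.

Ruiz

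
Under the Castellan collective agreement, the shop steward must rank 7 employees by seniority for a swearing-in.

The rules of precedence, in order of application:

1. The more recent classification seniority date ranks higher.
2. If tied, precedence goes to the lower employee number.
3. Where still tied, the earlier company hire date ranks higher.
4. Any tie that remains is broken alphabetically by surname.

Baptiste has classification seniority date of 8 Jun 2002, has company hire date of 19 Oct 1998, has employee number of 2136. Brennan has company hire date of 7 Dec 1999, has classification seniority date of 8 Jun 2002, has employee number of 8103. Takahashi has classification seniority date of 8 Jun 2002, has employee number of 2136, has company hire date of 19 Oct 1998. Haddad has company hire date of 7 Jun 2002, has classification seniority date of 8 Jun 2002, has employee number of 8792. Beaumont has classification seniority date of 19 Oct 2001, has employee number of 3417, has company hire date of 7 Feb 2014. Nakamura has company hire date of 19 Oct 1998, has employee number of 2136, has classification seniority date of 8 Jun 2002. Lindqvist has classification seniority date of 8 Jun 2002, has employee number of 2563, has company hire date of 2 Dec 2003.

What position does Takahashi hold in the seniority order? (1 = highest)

By classification seniority date (later first): Baptiste, Nakamura, Takahashi, Lindqvist, Brennan and Haddad (each 8 Jun 2002); then Beaumont (19 Oct 2001).
Among Baptiste, Nakamura, Takahashi, Lindqvist, Brennan and Haddad, by employee number (lower first): Baptiste, Nakamura and Takahashi (2136) before Lindqvist (2563) before Brennan (8103) before Haddad (8792).
Baptiste, Nakamura and Takahashi all have company hire date 19 Oct 1998, so the next rule applies.
Among Baptiste, Nakamura and Takahashi, alphabetically by surname: Baptiste before Nakamura before Takahashi.
Order: Baptiste, Nakamura, Takahashi, Lindqvist, Brennan, Haddad, Beaumont. So position 3.

3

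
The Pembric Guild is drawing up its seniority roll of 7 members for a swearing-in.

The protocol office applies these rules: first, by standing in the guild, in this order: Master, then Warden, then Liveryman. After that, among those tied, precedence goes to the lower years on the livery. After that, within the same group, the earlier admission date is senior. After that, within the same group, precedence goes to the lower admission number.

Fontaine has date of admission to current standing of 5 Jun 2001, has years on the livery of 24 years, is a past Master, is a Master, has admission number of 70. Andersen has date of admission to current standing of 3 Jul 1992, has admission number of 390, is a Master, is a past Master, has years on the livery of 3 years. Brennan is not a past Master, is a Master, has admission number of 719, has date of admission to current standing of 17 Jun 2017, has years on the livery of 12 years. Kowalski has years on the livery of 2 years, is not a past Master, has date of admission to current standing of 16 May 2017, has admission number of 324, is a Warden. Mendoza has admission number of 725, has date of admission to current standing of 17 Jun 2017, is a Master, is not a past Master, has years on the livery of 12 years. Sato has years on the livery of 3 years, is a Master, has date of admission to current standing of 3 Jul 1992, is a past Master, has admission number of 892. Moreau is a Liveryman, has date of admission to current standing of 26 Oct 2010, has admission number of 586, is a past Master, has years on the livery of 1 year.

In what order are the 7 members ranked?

Andersen, Sato, Brennan, Mendoza, Fontaine, Kowalski, Moreau

By standing in the guild: Andersen, Sato, Brennan, Mendoza and Fontaine (Master); then Kowalski (Warden); then Moreau (Liveryman).
Among Andersen, Sato, Brennan, Mendoza and Fontaine, by years on the livery (lower first): Andersen and Sato (3 years) before Brennan and Mendoza (12 years) before Fontaine (24 years).
Andersen and Sato both have date of admission to current standing 3 Jul 1992, so the next rule applies.
Among Andersen and Sato, by admission number (lower first): Andersen (390) before Sato (892).
Brennan and Mendoza both have date of admission to current standing 17 Jun 2017, so the next rule applies.
Among Brennan and Mendoza, by admission number (lower first): Brennan (719) before Mendoza (725).
Full order: Andersen, Sato, Brennan, Mendoza, Fontaine, Kowalski, Moreau.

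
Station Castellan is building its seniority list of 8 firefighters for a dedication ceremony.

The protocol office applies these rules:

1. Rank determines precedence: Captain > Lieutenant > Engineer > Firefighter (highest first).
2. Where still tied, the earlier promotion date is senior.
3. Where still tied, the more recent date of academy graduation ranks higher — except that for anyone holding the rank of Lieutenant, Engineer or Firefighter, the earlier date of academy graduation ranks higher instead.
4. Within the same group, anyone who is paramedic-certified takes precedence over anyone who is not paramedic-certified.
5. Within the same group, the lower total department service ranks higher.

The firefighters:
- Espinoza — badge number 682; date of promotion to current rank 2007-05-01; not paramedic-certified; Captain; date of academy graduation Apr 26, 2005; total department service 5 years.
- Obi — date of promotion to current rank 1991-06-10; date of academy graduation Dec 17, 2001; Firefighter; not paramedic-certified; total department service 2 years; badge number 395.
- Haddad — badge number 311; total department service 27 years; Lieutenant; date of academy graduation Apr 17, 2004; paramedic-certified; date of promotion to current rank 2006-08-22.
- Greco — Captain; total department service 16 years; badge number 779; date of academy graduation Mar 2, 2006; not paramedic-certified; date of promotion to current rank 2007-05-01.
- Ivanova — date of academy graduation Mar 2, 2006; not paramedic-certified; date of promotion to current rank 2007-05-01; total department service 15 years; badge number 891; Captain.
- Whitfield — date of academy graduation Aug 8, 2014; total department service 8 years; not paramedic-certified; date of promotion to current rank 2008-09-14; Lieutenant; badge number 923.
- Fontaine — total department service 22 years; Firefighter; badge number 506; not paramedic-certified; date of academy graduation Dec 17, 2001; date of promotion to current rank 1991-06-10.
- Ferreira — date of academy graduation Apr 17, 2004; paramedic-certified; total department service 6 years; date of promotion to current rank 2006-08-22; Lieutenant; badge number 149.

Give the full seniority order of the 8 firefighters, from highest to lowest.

By rank: Ivanova, Greco and Espinoza (Captain); then Ferreira, Haddad and Whitfield (Lieutenant); then Obi and Fontaine (Firefighter).
Ivanova, Greco and Espinoza all have date of promotion to current rank 2007-05-01, so the next rule applies.
Among Ivanova, Greco and Espinoza, by date of academy graduation (later first): Ivanova and Greco (Mar 2, 2006) before Espinoza (Apr 26, 2005).
Ivanova and Greco are each not paramedic-certified, so the next rule applies.
Among Ivanova and Greco, by total department service (lower first): Ivanova (15 years) before Greco (16 years).
Among Ferreira, Haddad and Whitfield, by date of promotion to current rank (earlier first): Ferreira and Haddad (2006-08-22) before Whitfield (2008-09-14).
Ferreira and Haddad both have date of academy graduation Apr 17, 2004, so the next rule applies.
Ferreira and Haddad are each paramedic-certified, so the next rule applies.
Among Ferreira and Haddad, by total department service (lower first): Ferreira (6 years) before Haddad (27 years).
Obi and Fontaine both have date of promotion to current rank 1991-06-10, so the next rule applies.
Obi and Fontaine both have date of academy graduation Dec 17, 2001, so the next rule applies.
Obi and Fontaine are each not paramedic-certified, so the next rule applies.
Among Obi and Fontaine, by total department service (lower first): Obi (2 years) before Fontaine (22 years).
Full order: Ivanova, Greco, Espinoza, Ferreira, Haddad, Whitfield, Obi, Fontaine.

Ivanova, Greco, Espinoza, Ferreira, Haddad, Whitfield, Obi, Fontaine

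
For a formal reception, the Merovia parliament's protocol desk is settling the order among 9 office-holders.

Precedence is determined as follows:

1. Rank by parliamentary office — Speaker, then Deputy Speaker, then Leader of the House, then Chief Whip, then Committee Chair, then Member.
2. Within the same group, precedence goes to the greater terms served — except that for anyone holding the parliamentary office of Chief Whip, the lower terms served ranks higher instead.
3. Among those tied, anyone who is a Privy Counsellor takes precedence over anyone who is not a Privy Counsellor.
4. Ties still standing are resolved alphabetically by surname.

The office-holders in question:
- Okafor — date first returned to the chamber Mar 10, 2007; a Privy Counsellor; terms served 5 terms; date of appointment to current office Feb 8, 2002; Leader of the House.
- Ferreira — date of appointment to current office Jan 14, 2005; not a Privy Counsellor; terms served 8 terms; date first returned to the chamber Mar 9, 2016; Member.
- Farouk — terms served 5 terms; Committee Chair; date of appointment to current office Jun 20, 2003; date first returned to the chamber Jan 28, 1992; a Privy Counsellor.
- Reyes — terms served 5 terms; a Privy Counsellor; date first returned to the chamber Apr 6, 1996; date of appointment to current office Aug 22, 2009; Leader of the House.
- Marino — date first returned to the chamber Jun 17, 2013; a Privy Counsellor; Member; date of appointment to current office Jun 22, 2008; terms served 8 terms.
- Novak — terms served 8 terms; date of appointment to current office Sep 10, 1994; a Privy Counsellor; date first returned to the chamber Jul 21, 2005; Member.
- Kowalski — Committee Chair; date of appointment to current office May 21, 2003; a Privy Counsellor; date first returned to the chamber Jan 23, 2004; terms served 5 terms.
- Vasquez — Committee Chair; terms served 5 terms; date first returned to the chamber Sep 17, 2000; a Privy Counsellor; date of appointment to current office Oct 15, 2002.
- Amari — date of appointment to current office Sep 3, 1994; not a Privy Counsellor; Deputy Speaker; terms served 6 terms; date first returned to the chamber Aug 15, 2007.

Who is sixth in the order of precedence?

Vasquez

By parliamentary office: Amari (Deputy Speaker); then Okafor and Reyes (Leader of the House); then Farouk, Kowalski and Vasquez (Committee Chair); then Marino, Novak and Ferreira (Member).
Okafor and Reyes both have terms served 5 terms, so the next rule applies.
Okafor and Reyes are each a Privy Counsellor, so the next rule applies.
Among Okafor and Reyes, alphabetically by surname: Okafor before Reyes.
Farouk, Kowalski and Vasquez all have terms served 5 terms, so the next rule applies.
Farouk, Kowalski and Vasquez are each a Privy Counsellor, so the next rule applies.
Among Farouk, Kowalski and Vasquez, alphabetically by surname: Farouk before Kowalski before Vasquez.
Marino, Novak and Ferreira all have terms served 8 terms, so the next rule applies.
Among Marino, Novak and Ferreira, a Privy Counsellor before not a Privy Counsellor: Marino and Novak (a Privy Counsellor) before Ferreira (not a Privy Counsellor).
Among Marino and Novak, alphabetically by surname: Marino before Novak.
Order: Amari, Okafor, Reyes, Farouk, Kowalski, Vasquez, Marino, Novak, Ferreira.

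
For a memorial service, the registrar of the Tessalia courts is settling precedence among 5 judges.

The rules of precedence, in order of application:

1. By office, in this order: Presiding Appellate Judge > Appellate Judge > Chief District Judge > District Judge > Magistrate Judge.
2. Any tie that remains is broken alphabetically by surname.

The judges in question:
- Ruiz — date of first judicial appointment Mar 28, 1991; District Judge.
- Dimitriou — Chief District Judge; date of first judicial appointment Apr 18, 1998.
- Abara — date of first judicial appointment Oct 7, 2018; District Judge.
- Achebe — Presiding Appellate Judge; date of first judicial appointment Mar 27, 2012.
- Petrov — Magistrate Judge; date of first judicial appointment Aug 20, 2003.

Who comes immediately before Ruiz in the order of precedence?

Abara

By office: Achebe (Presiding Appellate Judge); then Dimitriou (Chief District Judge); then Abara and Ruiz (District Judge); then Petrov (Magistrate Judge).
Among Abara and Ruiz, alphabetically by surname: Abara before Ruiz.
Order: Achebe, Dimitriou, Abara, Ruiz, Petrov.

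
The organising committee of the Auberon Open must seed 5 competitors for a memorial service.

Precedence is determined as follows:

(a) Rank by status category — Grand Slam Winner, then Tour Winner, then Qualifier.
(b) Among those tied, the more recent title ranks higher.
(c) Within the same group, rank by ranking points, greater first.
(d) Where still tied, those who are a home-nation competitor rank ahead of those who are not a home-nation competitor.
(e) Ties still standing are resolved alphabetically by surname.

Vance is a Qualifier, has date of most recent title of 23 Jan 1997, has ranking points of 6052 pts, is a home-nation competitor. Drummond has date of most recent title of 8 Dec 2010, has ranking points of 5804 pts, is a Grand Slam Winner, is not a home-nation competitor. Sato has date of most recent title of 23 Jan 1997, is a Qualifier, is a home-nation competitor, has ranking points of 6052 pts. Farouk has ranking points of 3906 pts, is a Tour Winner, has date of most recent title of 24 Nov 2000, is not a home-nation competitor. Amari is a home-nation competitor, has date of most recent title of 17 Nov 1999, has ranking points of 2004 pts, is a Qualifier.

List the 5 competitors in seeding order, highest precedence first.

Drummond, Farouk, Amari, Sato, Vance

By status category: Drummond (Grand Slam Winner); then Farouk (Tour Winner); then Amari, Sato and Vance (Qualifier).
Among Amari, Sato and Vance, by date of most recent title (later first): Amari (17 Nov 1999) before Sato and Vance (23 Jan 1997).
Sato and Vance both have ranking points 6052 pts, so the next rule applies.
Sato and Vance are each a home-nation competitor, so the next rule applies.
Among Sato and Vance, alphabetically by surname: Sato before Vance.
Full order: Drummond, Farouk, Amari, Sato, Vance.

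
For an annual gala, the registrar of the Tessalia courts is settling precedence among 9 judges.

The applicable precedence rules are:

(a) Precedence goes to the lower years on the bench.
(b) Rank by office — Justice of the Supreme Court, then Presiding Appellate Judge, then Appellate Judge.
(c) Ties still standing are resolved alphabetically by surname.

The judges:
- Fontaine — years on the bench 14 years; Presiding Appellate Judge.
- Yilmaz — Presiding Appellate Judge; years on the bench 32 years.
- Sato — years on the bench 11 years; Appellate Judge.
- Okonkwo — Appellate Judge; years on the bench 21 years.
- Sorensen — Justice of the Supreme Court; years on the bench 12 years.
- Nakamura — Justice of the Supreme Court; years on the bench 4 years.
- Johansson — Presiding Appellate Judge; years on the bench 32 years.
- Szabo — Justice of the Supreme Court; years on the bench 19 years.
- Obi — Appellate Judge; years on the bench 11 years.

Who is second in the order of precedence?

Obi

By years on the bench (lower first): Nakamura (4 years); then Obi and Sato (both 11 years); then Sorensen (12 years); then Fontaine (14 years); then Szabo (19 years); then Okonkwo (21 years); then Johansson and Yilmaz (both 32 years).
Obi and Sato are each Appellate Judge, so the next rule applies.
Among Obi and Sato, alphabetically by surname: Obi before Sato.
Johansson and Yilmaz are each Presiding Appellate Judge, so the next rule applies.
Among Johansson and Yilmaz, alphabetically by surname: Johansson before Yilmaz.
Order: Nakamura, Obi, Sato, Sorensen, Fontaine, Szabo, Okonkwo, Johansson, Yilmaz.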